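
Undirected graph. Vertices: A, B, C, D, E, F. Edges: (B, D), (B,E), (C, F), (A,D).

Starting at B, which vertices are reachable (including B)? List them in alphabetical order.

Start at B.
Its neighbours: D, E.
Then their neighbours: A.
Nothing further is reachable.

A, B, D, E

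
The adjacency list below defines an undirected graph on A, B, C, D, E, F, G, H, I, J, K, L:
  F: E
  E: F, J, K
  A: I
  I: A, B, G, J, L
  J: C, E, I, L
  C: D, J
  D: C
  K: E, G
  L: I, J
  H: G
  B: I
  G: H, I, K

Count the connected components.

1

From A: component {A, B, C, D, E, F, G, H, I, J, K, L}.
That's 1 component.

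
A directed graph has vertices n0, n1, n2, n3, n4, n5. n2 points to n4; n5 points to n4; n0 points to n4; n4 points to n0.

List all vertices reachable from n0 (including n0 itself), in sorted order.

n0, n4

Start at n0.
Its neighbours: n4.
Nothing further is reachable.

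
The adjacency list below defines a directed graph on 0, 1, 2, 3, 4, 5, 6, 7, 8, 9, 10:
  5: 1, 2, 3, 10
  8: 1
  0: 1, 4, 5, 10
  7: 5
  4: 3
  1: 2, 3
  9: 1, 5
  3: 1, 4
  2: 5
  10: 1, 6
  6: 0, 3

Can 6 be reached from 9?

Explore from 9.
Distance 1: reach 1, 5.
Distance 2: reach 2, 3, 10.
Distance 3: reach 4, 6.
Found 6.

Yes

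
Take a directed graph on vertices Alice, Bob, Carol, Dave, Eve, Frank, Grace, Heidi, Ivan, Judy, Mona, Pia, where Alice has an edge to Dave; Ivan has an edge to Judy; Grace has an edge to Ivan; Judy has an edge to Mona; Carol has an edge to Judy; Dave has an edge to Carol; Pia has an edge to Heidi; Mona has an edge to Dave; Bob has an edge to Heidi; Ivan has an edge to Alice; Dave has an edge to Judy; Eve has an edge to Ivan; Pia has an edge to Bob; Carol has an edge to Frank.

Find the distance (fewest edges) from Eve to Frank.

5

Distance 0: Eve.
Distance 1: Ivan.
Distance 2: Alice, Judy.
Distance 3: Dave, Mona.
Distance 4: Carol.
Distance 5: Frank — contains Frank.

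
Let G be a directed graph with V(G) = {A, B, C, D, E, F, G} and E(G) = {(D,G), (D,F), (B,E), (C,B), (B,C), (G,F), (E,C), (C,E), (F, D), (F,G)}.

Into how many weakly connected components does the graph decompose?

3

From A: component {A}.
From B: component {B, C, E}.
From D: component {D, F, G}.
That's 3 components.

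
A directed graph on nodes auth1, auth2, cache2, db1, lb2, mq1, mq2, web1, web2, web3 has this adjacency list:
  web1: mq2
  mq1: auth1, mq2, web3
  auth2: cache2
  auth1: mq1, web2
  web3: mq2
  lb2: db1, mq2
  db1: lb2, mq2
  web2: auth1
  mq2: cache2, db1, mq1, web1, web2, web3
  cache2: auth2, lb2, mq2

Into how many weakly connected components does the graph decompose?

From auth1: component {auth1, auth2, cache2, db1, lb2, mq1, mq2, web1, web2, web3}.
That's 1 component.

1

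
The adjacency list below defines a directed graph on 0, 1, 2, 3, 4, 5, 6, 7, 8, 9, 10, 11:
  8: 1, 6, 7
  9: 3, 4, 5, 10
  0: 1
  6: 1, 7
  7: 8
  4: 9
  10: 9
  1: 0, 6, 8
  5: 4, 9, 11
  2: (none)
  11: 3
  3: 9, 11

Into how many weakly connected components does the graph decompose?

3

From 0: component {0, 1, 6, 7, 8}.
From 2: component {2}.
From 3: component {3, 4, 5, 9, 10, 11}.
That's 3 components.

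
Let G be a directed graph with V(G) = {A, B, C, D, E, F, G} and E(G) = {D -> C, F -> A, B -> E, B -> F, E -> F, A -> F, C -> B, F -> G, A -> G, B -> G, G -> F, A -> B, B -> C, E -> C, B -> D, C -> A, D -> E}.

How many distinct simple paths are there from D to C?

3

D→C
D→E→C
D→E→F→A→B→C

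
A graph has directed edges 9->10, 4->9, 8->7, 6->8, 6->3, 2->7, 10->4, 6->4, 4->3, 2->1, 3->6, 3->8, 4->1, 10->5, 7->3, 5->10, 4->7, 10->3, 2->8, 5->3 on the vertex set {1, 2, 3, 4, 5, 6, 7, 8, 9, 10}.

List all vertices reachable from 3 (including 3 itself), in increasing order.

Start at 3.
Its neighbours: 6, 8.
Then their neighbours: 4, 7.
Then next layer: 1, 9.
Then next layer: 10.
Then next layer: 5.
Nothing further is reachable.

1, 3, 4, 5, 6, 7, 8, 9, 10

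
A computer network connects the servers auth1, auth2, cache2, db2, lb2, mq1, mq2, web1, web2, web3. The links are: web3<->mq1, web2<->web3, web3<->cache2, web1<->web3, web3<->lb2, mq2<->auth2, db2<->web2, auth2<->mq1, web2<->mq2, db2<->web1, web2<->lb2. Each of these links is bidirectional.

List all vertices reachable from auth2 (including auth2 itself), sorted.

Start at auth2.
Its neighbours: mq1, mq2.
Then their neighbours: web2, web3.
Then next layer: cache2, db2, lb2, web1.
Nothing further is reachable.

auth2, cache2, db2, lb2, mq1, mq2, web1, web2, web3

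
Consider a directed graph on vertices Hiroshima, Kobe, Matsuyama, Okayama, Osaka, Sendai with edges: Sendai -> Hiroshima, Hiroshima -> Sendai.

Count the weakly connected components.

From Hiroshima: component {Hiroshima, Sendai}.
From Kobe: component {Kobe}.
From Matsuyama: component {Matsuyama}.
From Okayama: component {Okayama}.
From Osaka: component {Osaka}.
That's 5 components.

5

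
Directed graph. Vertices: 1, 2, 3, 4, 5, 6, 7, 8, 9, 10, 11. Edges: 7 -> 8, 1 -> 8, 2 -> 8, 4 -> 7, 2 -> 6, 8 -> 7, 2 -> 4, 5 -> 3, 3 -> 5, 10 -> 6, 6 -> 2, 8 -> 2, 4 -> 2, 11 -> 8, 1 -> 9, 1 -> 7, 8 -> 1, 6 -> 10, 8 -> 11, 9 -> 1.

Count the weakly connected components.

From 1: component {1, 2, 4, 6, 7, 8, 9, 10, 11}.
From 3: component {3, 5}.
That's 2 components.

2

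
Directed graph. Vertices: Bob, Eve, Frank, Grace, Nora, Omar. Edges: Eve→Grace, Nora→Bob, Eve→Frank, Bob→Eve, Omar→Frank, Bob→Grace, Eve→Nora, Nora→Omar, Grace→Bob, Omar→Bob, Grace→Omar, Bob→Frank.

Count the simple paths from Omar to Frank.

Omar→Bob→Eve→Frank
Omar→Bob→Frank
Omar→Frank

3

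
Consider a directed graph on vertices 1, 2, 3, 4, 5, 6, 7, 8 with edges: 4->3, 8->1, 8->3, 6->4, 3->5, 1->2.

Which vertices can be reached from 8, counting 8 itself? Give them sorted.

1, 2, 3, 5, 8

Start at 8.
Its neighbours: 1, 3.
Then their neighbours: 2, 5.
Nothing further is reachable.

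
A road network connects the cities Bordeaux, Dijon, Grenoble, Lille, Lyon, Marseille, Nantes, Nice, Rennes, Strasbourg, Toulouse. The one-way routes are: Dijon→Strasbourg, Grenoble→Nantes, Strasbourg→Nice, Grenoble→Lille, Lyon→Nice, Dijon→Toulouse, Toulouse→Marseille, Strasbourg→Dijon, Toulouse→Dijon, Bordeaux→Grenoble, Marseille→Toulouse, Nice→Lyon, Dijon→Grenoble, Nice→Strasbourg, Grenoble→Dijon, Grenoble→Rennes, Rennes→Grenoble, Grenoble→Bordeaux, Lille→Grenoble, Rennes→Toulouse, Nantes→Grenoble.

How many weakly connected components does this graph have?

From Bordeaux: component {Bordeaux, Dijon, Grenoble, Lille, Lyon, Marseille, Nantes, Nice, Rennes, Strasbourg, Toulouse}.
That's 1 component.

1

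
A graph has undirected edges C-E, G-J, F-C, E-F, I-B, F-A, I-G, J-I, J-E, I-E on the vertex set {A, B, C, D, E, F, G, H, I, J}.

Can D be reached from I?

No

Explore from I.
Distance 1: reach B, E, G, J.
Distance 2: reach C, F.
Distance 3: reach A.
The search is exhausted without reaching D; it lies in a different component.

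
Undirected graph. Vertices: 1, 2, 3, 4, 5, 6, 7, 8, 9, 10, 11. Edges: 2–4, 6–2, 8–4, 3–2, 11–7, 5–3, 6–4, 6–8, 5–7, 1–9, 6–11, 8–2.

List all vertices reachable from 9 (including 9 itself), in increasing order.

1, 9

Start at 9.
Its neighbours: 1.
Nothing further is reachable.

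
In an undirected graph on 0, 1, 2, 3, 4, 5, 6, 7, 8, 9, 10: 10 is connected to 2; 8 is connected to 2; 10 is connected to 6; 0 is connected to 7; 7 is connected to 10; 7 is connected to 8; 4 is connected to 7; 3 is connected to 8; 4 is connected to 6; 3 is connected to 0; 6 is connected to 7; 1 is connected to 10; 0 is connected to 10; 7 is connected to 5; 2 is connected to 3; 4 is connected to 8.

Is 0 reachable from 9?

No

9 has no edges, so nothing is reachable from it.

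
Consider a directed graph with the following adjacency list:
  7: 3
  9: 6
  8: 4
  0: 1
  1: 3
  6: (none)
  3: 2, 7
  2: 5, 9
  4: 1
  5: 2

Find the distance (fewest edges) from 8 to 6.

Distance 0: 8.
Distance 1: 4.
Distance 2: 1.
Distance 3: 3.
Distance 4: 2, 7.
Distance 5: 5, 9.
Distance 6: 6 — contains 6.

6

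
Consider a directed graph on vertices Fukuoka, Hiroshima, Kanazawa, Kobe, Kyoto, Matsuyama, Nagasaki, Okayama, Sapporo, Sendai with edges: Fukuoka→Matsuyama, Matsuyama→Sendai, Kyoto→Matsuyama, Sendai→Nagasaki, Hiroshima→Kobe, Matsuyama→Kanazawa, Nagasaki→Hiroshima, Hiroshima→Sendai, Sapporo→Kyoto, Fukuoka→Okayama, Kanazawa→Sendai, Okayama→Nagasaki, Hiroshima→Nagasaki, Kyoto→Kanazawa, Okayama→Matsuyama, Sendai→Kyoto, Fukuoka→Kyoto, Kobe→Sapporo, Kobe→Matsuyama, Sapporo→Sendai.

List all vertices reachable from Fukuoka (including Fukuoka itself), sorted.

Fukuoka, Hiroshima, Kanazawa, Kobe, Kyoto, Matsuyama, Nagasaki, Okayama, Sapporo, Sendai

Start at Fukuoka.
Its neighbours: Kyoto, Matsuyama, Okayama.
Then their neighbours: Kanazawa, Nagasaki, Sendai.
Then next layer: Hiroshima.
Then next layer: Kobe.
Then next layer: Sapporo.
Every vertex is now reached.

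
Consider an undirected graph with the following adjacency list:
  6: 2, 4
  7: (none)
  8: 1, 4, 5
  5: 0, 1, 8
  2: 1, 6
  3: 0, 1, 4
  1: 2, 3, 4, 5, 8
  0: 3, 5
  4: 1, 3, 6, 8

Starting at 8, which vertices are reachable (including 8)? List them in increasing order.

0, 1, 2, 3, 4, 5, 6, 8

Start at 8.
Its neighbours: 1, 4, 5.
Then their neighbours: 0, 2, 3, 6.
Nothing further is reachable.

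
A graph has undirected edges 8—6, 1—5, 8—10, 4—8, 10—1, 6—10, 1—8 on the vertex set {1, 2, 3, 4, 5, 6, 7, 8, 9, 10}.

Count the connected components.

From 1: component {1, 4, 5, 6, 8, 10}.
From 2: component {2}.
From 3: component {3}.
From 7: component {7}.
From 9: component {9}.
That's 5 components.

5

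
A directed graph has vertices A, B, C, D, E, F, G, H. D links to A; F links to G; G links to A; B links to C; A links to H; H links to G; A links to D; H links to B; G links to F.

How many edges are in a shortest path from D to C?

Distance 0: D.
Distance 1: A.
Distance 2: H.
Distance 3: B, G.
Distance 4: C, F — contains C.

4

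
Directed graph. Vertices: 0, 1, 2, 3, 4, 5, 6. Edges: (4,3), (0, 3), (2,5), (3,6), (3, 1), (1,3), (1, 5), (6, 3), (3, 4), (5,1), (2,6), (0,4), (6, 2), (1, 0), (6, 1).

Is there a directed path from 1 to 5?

Yes

Explore from 1.
Distance 1: reach 0, 3, 5.
Found 5.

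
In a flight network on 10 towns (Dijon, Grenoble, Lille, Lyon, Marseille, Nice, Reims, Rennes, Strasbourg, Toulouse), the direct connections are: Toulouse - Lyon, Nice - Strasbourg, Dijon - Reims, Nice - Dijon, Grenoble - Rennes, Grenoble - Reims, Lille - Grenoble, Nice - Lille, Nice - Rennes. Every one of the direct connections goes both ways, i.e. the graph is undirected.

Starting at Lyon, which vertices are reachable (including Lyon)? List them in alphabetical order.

Lyon, Toulouse

Start at Lyon.
Its neighbours: Toulouse.
Nothing further is reachable.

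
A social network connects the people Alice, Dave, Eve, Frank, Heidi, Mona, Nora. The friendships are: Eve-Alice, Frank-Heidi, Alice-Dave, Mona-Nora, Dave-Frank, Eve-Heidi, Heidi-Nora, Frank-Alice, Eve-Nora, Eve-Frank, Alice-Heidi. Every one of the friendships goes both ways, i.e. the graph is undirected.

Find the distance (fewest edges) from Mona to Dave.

4

Distance 0: Mona.
Distance 1: Nora.
Distance 2: Eve, Heidi.
Distance 3: Alice, Frank.
Distance 4: Dave — contains Dave.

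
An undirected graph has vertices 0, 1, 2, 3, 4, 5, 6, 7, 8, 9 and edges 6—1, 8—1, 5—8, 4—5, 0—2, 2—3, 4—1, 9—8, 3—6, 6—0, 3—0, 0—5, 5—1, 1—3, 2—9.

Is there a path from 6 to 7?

Explore from 6.
Distance 1: reach 0, 1, 3.
Distance 2: reach 2, 4, 5, 8.
Distance 3: reach 9.
The search is exhausted without reaching 7; it lies in a different component.

No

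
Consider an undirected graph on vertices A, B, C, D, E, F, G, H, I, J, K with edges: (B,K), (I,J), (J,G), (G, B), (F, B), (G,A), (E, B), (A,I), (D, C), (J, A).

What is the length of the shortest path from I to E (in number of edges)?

Distance 0: I.
Distance 1: A, J.
Distance 2: G.
Distance 3: B.
Distance 4: E, F, K — contains E.

4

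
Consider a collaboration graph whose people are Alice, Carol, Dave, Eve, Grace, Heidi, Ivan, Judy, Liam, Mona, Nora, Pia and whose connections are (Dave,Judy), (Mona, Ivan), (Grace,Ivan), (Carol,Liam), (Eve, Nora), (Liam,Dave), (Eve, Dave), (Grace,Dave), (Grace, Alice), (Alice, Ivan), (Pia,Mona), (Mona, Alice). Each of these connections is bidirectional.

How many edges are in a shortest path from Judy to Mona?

Distance 0: Judy.
Distance 1: Dave.
Distance 2: Eve, Grace, Liam.
Distance 3: Alice, Carol, Ivan, Nora.
Distance 4: Mona — contains Mona.

4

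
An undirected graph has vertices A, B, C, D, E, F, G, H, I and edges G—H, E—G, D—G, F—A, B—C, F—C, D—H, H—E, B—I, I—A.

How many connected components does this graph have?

From A: component {A, B, C, F, I}.
From D: component {D, E, G, H}.
That's 2 components.

2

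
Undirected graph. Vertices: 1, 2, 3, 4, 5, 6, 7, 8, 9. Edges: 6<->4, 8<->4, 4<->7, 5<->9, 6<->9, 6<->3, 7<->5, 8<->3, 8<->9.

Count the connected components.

From 1: component {1}.
From 2: component {2}.
From 3: component {3, 4, 5, 6, 7, 8, 9}.
That's 3 components.

3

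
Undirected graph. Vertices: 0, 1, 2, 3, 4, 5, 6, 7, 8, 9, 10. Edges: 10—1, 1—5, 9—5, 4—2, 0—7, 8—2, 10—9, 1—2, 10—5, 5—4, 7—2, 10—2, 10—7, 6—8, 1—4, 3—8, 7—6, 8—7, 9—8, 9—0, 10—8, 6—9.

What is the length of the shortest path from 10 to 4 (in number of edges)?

2

Distance 0: 10.
Distance 1: 1, 2, 5, 7, 8, 9.
Distance 2: 0, 3, 4, 6 — contains 4.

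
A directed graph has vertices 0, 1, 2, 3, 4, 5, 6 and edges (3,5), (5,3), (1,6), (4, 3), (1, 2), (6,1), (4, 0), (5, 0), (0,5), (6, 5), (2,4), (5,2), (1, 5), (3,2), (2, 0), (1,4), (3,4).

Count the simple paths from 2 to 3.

2→0→5→3
2→4→0→5→3
2→4→3

3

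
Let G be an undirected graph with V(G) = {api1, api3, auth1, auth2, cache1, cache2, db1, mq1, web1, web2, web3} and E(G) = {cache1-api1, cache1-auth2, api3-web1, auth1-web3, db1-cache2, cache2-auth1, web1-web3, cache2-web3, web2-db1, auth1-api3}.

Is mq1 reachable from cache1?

No

Explore from cache1.
Distance 1: reach api1, auth2.
The search is exhausted without reaching mq1; it lies in a different component.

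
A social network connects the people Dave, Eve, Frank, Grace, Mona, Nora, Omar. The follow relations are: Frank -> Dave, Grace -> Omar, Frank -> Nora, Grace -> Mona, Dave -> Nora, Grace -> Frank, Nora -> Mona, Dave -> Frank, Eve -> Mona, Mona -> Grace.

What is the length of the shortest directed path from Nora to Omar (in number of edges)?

Distance 0: Nora.
Distance 1: Mona.
Distance 2: Grace.
Distance 3: Frank, Omar — contains Omar.

3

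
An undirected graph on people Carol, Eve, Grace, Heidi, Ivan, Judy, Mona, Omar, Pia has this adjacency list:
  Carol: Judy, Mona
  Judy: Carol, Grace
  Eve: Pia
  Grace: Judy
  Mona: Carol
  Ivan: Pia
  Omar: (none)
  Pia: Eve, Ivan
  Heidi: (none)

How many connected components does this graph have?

From Carol: component {Carol, Grace, Judy, Mona}.
From Eve: component {Eve, Ivan, Pia}.
From Heidi: component {Heidi}.
From Omar: component {Omar}.
That's 4 components.

4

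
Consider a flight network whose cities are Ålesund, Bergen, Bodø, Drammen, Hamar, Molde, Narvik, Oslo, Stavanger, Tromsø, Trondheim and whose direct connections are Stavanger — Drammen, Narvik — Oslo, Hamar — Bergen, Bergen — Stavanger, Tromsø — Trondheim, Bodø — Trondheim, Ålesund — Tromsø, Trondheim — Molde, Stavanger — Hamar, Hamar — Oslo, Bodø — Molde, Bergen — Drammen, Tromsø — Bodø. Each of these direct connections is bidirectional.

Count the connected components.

From Ålesund: component {Ålesund, Bodø, Molde, Tromsø, Trondheim}.
From Bergen: component {Bergen, Drammen, Hamar, Narvik, Oslo, Stavanger}.
That's 2 components.

2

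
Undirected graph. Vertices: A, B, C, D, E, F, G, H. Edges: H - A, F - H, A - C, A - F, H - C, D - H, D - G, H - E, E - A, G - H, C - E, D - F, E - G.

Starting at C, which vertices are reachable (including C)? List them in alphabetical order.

A, C, D, E, F, G, H

Start at C.
Its neighbours: A, E, H.
Then their neighbours: D, F, G.
Nothing further is reachable.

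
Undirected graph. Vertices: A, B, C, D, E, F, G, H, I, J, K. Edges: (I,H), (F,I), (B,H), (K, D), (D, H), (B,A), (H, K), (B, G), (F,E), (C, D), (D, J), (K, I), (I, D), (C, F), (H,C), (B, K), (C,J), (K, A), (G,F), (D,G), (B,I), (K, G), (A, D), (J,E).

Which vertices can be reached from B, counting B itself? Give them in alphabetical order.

Start at B.
Its neighbours: A, G, H, I, K.
Then their neighbours: C, D, F.
Then next layer: E, J.
Every vertex is now reached.

A, B, C, D, E, F, G, H, I, J, K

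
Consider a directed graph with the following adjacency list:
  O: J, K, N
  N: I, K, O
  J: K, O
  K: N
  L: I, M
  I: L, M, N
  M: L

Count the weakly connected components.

From I: component {I, J, K, L, M, N, O}.
That's 1 component.

1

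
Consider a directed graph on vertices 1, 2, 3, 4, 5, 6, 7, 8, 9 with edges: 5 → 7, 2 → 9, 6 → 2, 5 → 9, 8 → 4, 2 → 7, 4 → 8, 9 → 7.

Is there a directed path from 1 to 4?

No

1 has no outgoing edges, so nothing is reachable from it.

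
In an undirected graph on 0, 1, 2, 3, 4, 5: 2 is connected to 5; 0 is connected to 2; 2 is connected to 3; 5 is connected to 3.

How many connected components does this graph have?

3

From 0: component {0, 2, 3, 5}.
From 1: component {1}.
From 4: component {4}.
That's 3 components.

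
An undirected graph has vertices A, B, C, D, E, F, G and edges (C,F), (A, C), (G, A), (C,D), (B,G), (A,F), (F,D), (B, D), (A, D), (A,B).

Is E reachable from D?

No

Explore from D.
Distance 1: reach A, B, C, F.
Distance 2: reach G.
The search is exhausted without reaching E; it lies in a different component.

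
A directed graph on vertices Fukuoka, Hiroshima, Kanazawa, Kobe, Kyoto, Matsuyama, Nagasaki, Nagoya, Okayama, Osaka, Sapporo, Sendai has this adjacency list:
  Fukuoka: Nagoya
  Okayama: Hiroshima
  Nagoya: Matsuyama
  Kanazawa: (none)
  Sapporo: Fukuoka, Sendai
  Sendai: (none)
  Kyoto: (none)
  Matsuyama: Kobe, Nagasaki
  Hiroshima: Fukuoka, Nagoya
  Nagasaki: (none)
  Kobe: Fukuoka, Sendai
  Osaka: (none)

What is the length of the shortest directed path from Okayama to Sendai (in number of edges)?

5

Distance 0: Okayama.
Distance 1: Hiroshima.
Distance 2: Fukuoka, Nagoya.
Distance 3: Matsuyama.
Distance 4: Kobe, Nagasaki.
Distance 5: Sendai — contains Sendai.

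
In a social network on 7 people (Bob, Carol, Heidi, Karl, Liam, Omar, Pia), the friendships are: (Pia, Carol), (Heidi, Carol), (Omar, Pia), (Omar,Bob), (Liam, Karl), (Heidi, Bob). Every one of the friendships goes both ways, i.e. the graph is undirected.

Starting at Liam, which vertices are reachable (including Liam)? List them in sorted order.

Start at Liam.
Its neighbours: Karl.
Nothing further is reachable.

Karl, Liam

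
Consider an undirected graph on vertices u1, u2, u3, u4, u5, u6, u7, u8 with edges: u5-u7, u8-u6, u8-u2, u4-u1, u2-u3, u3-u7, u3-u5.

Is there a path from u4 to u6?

Explore from u4.
Distance 1: reach u1.
The search is exhausted without reaching u6; it lies in a different component.

No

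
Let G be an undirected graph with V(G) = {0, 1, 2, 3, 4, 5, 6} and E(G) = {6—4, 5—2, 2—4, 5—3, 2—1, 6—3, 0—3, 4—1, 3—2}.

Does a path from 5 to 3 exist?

Explore from 5.
Distance 1: reach 2, 3.
Found 3.

Yes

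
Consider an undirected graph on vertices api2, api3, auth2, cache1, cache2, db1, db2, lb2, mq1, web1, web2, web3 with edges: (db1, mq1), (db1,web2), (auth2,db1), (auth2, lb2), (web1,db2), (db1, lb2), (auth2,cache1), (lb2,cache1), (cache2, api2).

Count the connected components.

5

From api2: component {api2, cache2}.
From api3: component {api3}.
From auth2: component {auth2, cache1, db1, lb2, mq1, web2}.
From db2: component {db2, web1}.
From web3: component {web3}.
That's 5 components.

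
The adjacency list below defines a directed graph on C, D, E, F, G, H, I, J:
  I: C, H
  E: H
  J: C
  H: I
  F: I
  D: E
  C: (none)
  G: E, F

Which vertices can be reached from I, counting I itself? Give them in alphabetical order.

Start at I.
Its neighbours: C, H.
Nothing further is reachable.

C, H, I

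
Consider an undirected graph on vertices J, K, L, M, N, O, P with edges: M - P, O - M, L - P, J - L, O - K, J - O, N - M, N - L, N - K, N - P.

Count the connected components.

From J: component {J, K, L, M, N, O, P}.
That's 1 component.

1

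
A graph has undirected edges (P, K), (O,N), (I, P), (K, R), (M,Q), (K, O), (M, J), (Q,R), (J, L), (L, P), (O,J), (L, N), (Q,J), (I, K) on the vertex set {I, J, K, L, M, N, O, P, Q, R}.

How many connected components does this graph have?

1

From I: component {I, J, K, L, M, N, O, P, Q, R}.
That's 1 component.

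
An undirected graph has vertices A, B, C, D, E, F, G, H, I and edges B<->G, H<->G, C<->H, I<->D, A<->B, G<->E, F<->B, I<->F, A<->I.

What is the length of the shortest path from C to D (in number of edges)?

6

Distance 0: C.
Distance 1: H.
Distance 2: G.
Distance 3: B, E.
Distance 4: A, F.
Distance 5: I.
Distance 6: D — contains D.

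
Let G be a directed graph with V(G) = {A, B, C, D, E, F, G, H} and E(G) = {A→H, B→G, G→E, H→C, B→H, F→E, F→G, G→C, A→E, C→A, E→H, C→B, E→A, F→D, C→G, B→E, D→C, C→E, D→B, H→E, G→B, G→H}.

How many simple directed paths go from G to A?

G→B→E→A
G→B→E→H→C→A
G→B→H→C→A
G→B→H→C→E→A
G→B→H→E→A
G→C→A
G→C→B→E→A
G→C→B→H→E→A
G→C→E→A
G→E→A
G→E→H→C→A
G→H→C→A
G→H→C→B→E→A
G→H→C→E→A
G→H→E→A

15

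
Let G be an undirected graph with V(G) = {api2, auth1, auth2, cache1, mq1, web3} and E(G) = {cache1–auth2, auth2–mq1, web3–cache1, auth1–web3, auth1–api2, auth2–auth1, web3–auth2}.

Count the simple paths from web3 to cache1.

web3–auth1–auth2–cache1
web3–auth2–cache1
web3–cache1

3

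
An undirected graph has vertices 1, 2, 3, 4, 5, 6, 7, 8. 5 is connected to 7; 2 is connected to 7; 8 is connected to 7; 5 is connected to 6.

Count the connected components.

From 1: component {1}.
From 2: component {2, 5, 6, 7, 8}.
From 3: component {3}.
From 4: component {4}.
That's 4 components.

4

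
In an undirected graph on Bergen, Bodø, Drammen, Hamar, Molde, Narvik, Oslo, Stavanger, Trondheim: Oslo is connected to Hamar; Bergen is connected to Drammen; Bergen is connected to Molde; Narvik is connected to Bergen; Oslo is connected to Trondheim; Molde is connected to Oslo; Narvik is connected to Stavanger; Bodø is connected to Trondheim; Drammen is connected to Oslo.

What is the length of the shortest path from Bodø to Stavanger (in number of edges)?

Distance 0: Bodø.
Distance 1: Trondheim.
Distance 2: Oslo.
Distance 3: Drammen, Hamar, Molde.
Distance 4: Bergen.
Distance 5: Narvik.
Distance 6: Stavanger — contains Stavanger.

6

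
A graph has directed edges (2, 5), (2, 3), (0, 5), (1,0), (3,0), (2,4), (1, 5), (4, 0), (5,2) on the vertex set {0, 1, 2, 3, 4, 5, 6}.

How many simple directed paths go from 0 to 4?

1

0→5→2→4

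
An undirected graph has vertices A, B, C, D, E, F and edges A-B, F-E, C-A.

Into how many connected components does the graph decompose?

From A: component {A, B, C}.
From D: component {D}.
From E: component {E, F}.
That's 3 components.

3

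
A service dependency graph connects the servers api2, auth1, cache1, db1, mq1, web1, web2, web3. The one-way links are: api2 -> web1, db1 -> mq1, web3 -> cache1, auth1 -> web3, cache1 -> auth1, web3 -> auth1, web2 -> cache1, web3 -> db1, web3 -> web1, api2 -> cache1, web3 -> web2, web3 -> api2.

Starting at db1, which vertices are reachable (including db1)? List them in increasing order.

Start at db1.
Its neighbours: mq1.
Nothing further is reachable.

db1, mq1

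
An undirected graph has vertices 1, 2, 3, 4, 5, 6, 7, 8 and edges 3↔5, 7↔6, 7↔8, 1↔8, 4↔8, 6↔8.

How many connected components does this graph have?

From 1: component {1, 4, 6, 7, 8}.
From 2: component {2}.
From 3: component {3, 5}.
That's 3 components.

3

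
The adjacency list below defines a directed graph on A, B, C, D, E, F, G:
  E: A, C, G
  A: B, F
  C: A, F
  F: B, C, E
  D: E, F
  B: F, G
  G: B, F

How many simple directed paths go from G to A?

G→B→F→C→A
G→B→F→E→A
G→B→F→E→C→A
G→F→C→A
G→F→E→A
G→F→E→C→A

6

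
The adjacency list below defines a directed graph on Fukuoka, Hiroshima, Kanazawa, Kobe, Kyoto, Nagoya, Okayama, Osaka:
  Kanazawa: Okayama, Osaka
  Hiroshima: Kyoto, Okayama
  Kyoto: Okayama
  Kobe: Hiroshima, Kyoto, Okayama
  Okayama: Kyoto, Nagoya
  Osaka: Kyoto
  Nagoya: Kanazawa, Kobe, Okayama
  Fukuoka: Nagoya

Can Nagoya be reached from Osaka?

Yes

Explore from Osaka.
Distance 1: reach Kyoto.
Distance 2: reach Okayama.
Distance 3: reach Nagoya.
Found Nagoya.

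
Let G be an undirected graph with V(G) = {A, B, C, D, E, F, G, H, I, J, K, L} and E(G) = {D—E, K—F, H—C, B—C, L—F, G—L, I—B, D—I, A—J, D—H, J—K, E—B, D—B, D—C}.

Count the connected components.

2

From A: component {A, F, G, J, K, L}.
From B: component {B, C, D, E, H, I}.
That's 2 components.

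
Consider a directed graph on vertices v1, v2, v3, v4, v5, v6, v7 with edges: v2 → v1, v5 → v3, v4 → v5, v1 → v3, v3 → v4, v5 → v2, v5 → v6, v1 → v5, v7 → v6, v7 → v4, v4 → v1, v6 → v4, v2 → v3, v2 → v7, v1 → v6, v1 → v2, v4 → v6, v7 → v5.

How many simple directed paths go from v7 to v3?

19

v7→v4→v1→v2→v3
v7→v4→v1→v3
v7→v4→v1→v5→v2→v3
v7→v4→v1→v5→v3
v7→v4→v5→v2→v1→v3
v7→v4→v5→v2→v3
v7→v4→v5→v3
v7→v5→v2→v1→v3
... and 11 more.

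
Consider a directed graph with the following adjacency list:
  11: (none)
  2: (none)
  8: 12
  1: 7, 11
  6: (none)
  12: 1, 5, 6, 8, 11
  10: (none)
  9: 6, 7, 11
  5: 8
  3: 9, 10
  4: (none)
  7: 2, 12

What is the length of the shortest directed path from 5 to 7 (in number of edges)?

Distance 0: 5.
Distance 1: 8.
Distance 2: 12.
Distance 3: 1, 6, 11.
Distance 4: 7 — contains 7.

4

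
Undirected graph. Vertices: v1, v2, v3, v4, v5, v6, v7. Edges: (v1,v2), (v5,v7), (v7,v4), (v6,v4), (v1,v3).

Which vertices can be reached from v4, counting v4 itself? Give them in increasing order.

Start at v4.
Its neighbours: v6, v7.
Then their neighbours: v5.
Nothing further is reachable.

v4, v5, v6, v7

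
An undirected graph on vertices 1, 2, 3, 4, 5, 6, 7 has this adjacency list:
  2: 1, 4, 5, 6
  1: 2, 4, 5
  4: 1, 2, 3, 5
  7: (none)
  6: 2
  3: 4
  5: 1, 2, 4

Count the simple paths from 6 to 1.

5

6–2–1
6–2–4–1
6–2–4–5–1
6–2–5–1
6–2–5–4–1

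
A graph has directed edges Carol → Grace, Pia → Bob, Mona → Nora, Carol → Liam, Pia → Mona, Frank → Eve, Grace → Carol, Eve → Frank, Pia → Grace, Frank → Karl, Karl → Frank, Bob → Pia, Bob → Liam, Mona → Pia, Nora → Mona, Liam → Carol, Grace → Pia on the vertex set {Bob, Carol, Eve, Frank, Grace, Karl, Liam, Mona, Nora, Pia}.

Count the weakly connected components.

From Bob: component {Bob, Carol, Grace, Liam, Mona, Nora, Pia}.
From Eve: component {Eve, Frank, Karl}.
That's 2 components.

2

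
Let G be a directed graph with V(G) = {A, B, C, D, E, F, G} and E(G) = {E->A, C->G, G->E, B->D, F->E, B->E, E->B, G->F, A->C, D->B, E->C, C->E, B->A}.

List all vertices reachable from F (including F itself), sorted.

Start at F.
Its neighbours: E.
Then their neighbours: A, B, C.
Then next layer: D, G.
Every vertex is now reached.

A, B, C, D, E, F, G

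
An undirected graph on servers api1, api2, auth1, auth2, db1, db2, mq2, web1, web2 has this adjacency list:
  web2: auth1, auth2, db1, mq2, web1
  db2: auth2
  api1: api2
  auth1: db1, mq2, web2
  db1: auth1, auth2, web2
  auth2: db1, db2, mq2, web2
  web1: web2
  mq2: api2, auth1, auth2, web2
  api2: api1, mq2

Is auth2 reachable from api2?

Yes

Explore from api2.
Distance 1: reach api1, mq2.
Distance 2: reach auth1, auth2, web2.
Found auth2.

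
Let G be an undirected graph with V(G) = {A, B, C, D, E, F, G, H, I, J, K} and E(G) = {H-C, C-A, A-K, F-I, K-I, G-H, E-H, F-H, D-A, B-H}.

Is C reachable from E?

Explore from E.
Distance 1: reach H.
Distance 2: reach B, C, F, G.
Found C.

Yes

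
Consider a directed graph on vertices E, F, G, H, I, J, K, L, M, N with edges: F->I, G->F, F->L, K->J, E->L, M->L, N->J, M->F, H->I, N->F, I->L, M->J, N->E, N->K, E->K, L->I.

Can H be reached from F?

No

Explore from F.
Distance 1: reach I, L.
The search from F is exhausted; no directed path reaches H.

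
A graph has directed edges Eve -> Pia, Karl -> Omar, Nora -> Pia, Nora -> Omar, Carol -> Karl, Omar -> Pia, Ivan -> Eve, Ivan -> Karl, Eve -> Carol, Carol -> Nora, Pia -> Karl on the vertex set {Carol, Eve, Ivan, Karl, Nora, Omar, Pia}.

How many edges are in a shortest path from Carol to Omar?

Distance 0: Carol.
Distance 1: Karl, Nora.
Distance 2: Omar, Pia — contains Omar.

2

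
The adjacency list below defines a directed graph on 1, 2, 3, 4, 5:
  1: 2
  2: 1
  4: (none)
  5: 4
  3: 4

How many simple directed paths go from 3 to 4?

1

3→4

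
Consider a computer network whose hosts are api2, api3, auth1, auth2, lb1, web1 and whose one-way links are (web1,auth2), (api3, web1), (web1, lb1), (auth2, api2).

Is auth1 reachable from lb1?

lb1 has no outgoing edges, so nothing is reachable from it.

No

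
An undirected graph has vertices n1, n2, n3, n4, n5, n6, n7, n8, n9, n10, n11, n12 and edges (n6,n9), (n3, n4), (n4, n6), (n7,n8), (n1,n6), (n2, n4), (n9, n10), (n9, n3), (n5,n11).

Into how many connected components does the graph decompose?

4

From n1: component {n1, n2, n3, n4, n6, n9, n10}.
From n5: component {n5, n11}.
From n7: component {n7, n8}.
From n12: component {n12}.
That's 4 components.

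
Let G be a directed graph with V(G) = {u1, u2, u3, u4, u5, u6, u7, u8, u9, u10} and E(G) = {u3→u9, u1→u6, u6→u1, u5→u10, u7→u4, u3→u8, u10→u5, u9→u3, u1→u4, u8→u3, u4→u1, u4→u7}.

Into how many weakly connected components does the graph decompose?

4

From u1: component {u1, u4, u6, u7}.
From u2: component {u2}.
From u3: component {u3, u8, u9}.
From u5: component {u5, u10}.
That's 4 components.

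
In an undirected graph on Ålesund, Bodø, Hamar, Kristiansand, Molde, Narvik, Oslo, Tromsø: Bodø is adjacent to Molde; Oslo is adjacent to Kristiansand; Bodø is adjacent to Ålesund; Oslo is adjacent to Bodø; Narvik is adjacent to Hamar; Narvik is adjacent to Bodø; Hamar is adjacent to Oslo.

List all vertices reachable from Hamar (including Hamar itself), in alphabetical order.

Ålesund, Bodø, Hamar, Kristiansand, Molde, Narvik, Oslo

Start at Hamar.
Its neighbours: Narvik, Oslo.
Then their neighbours: Bodø, Kristiansand.
Then next layer: Ålesund, Molde.
Nothing further is reachable.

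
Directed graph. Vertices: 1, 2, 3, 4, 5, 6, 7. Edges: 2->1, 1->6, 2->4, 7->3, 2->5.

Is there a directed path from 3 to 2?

3 has no outgoing edges, so nothing is reachable from it.

No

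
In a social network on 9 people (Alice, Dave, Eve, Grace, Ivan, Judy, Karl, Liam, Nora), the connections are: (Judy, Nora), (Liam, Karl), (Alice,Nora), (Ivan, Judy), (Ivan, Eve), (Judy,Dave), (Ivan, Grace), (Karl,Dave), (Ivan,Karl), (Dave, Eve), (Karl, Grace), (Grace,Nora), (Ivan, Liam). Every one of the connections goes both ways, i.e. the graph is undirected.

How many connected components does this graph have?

1

From Alice: component {Alice, Dave, Eve, Grace, Ivan, Judy, Karl, Liam, Nora}.
That's 1 component.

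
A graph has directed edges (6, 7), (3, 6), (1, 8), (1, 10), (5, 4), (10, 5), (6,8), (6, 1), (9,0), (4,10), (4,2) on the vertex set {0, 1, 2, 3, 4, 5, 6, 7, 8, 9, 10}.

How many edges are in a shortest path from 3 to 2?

6

Distance 0: 3.
Distance 1: 6.
Distance 2: 1, 7, 8.
Distance 3: 10.
Distance 4: 5.
Distance 5: 4.
Distance 6: 2 — contains 2.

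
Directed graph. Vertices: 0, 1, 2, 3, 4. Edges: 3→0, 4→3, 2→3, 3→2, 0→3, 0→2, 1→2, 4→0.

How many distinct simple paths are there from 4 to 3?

4→0→2→3
4→0→3
4→3

3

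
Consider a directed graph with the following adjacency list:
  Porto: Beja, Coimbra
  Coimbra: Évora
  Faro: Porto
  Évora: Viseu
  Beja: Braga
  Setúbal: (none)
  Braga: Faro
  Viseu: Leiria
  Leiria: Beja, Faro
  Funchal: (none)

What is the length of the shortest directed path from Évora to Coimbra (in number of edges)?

Distance 0: Évora.
Distance 1: Viseu.
Distance 2: Leiria.
Distance 3: Beja, Faro.
Distance 4: Braga, Porto.
Distance 5: Coimbra — contains Coimbra.

5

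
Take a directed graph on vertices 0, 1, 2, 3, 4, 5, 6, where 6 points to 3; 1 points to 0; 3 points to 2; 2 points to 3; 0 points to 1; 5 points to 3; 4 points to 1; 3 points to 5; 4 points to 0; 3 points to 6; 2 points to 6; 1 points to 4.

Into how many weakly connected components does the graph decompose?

2

From 0: component {0, 1, 4}.
From 2: component {2, 3, 5, 6}.
That's 2 components.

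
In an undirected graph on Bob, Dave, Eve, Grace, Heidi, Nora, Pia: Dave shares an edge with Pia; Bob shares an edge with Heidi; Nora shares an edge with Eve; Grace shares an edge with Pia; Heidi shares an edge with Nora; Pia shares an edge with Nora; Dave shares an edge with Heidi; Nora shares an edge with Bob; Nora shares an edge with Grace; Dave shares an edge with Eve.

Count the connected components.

1

From Bob: component {Bob, Dave, Eve, Grace, Heidi, Nora, Pia}.
That's 1 component.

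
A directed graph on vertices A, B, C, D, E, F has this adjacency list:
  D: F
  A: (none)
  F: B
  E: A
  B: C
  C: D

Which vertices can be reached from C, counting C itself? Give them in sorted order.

Start at C.
Its neighbours: D.
Then their neighbours: F.
Then next layer: B.
Nothing further is reachable.

B, C, D, F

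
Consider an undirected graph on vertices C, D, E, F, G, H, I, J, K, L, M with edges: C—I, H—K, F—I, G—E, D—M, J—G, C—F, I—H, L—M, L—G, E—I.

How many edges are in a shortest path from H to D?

Distance 0: H.
Distance 1: I, K.
Distance 2: C, E, F.
Distance 3: G.
Distance 4: J, L.
Distance 5: M.
Distance 6: D — contains D.

6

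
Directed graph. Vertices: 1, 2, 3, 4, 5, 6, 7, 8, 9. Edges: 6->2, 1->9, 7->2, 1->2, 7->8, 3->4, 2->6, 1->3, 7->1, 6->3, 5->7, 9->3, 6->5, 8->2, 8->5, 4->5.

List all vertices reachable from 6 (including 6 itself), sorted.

Start at 6.
Its neighbours: 2, 3, 5.
Then their neighbours: 4, 7.
Then next layer: 1, 8.
Then next layer: 9.
Every vertex is now reached.

1, 2, 3, 4, 5, 6, 7, 8, 9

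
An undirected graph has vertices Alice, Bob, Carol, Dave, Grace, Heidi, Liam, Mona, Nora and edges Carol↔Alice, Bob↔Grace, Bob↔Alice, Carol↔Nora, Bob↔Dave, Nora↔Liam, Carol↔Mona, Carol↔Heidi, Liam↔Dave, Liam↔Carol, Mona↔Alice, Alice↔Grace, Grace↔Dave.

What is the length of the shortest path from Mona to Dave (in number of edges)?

3

Distance 0: Mona.
Distance 1: Alice, Carol.
Distance 2: Bob, Grace, Heidi, Liam, Nora.
Distance 3: Dave — contains Dave.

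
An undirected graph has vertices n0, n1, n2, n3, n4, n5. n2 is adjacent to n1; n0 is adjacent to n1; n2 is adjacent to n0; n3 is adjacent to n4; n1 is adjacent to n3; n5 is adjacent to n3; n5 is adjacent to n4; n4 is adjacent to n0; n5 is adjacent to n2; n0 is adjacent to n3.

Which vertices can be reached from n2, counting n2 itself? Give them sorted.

Start at n2.
Its neighbours: n0, n1, n5.
Then their neighbours: n3, n4.
Every vertex is now reached.

n0, n1, n2, n3, n4, n5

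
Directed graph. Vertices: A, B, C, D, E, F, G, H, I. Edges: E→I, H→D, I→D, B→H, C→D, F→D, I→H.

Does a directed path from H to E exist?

Explore from H.
Distance 1: reach D.
The search from H is exhausted; no directed path reaches E.

No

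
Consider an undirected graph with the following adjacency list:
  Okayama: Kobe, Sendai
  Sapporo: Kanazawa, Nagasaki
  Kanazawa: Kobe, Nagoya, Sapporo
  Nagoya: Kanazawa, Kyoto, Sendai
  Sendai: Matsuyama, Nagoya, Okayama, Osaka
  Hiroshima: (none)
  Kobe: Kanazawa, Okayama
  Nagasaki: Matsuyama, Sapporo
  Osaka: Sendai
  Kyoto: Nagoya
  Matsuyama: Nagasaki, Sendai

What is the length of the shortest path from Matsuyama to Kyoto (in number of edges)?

Distance 0: Matsuyama.
Distance 1: Nagasaki, Sendai.
Distance 2: Nagoya, Okayama, Osaka, Sapporo.
Distance 3: Kanazawa, Kobe, Kyoto — contains Kyoto.

3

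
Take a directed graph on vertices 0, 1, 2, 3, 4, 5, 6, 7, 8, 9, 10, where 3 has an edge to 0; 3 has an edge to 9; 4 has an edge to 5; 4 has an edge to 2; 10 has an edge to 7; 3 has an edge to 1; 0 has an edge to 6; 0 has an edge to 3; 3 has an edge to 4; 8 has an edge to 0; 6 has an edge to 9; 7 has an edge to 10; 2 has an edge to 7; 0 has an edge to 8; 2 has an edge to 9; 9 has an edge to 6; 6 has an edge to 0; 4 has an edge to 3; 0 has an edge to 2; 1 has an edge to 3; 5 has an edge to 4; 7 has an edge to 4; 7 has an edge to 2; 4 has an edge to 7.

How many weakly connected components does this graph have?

1

From 0: component {0, 1, 2, 3, 4, 5, 6, 7, 8, 9, 10}.
That's 1 component.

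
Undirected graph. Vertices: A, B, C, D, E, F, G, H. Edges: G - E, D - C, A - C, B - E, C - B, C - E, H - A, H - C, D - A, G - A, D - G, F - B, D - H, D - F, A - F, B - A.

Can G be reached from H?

Yes

Explore from H.
Distance 1: reach A, C, D.
Distance 2: reach B, E, F, G.
Found G.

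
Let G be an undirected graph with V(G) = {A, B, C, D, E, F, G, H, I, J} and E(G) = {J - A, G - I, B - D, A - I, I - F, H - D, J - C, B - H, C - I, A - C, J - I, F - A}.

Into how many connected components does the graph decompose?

3

From A: component {A, C, F, G, I, J}.
From B: component {B, D, H}.
From E: component {E}.
That's 3 components.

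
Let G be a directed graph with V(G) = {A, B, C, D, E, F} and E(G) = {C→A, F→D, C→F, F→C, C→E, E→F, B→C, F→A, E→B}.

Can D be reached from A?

No

A has no outgoing edges, so nothing is reachable from it.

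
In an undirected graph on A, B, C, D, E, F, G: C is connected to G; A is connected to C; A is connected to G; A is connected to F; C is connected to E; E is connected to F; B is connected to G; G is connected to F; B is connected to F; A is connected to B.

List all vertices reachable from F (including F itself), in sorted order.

A, B, C, E, F, G

Start at F.
Its neighbours: A, B, E, G.
Then their neighbours: C.
Nothing further is reachable.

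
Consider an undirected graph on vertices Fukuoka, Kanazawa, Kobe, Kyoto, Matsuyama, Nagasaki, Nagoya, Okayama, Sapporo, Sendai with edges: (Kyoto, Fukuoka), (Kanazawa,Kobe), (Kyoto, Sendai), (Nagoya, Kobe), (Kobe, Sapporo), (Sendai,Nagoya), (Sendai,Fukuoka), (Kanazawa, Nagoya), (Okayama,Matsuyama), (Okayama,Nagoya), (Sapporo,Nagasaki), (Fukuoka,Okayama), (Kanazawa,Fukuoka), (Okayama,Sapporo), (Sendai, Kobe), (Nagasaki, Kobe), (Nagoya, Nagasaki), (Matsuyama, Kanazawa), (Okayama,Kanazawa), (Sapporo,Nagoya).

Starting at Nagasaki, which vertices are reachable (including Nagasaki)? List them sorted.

Fukuoka, Kanazawa, Kobe, Kyoto, Matsuyama, Nagasaki, Nagoya, Okayama, Sapporo, Sendai

Start at Nagasaki.
Its neighbours: Kobe, Nagoya, Sapporo.
Then their neighbours: Kanazawa, Okayama, Sendai.
Then next layer: Fukuoka, Kyoto, Matsuyama.
Every vertex is now reached.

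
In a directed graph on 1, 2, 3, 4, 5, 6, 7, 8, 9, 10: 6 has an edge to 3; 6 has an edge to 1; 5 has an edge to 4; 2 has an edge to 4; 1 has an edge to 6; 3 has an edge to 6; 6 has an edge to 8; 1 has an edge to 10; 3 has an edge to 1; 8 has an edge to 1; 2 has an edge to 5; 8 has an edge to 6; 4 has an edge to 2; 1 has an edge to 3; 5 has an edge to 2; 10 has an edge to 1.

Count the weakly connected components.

4

From 1: component {1, 3, 6, 8, 10}.
From 2: component {2, 4, 5}.
From 7: component {7}.
From 9: component {9}.
That's 4 components.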